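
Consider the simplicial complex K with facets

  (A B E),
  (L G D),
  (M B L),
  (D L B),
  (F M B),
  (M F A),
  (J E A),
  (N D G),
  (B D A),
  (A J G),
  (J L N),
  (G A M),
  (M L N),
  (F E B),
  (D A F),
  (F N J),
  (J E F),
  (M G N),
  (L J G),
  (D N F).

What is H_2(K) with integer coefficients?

H_2 ≅ 0.

We work with the vertex ordering A < B < D < E < F < G < J < L < M < N. The simplices of K, each written with vertices in increasing order, are:

  0-simplices (10): A, B, D, E, F, G, J, L, M, N
  1-simplices (30): AB, AD, AE, AF, AG, AJ, AM, BD, BE, BF, BL, BM, DF, DG, DL, DN, EF, EJ, FJ, FM, FN, GJ, GL, GM, GN, JL, JN, LM, LN, MN
  2-simplices (20): ABD, ABE, ADF, AEJ, AFM, AGJ, AGM, BDL, BEF, BFM, BLM, DFN, DGL, DGN, EFJ, FJN, GJL, GMN, JLN, LMN

so the chain groups are C_0 ≅ Z^10, C_1 ≅ Z^30, C_2 ≅ Z^20.

∂_1: C_1 → C_0 sends each edge [p,q] (with p < q) to q − p.
This gives a 10×30 integer matrix of rank 9; reducing to Smith normal form yields diagonal entries (1,1,1,1,1,1,1,1,1).

The boundary map ∂_2: C_2 → C_1 acts by ∂[p,q,r] = [q,r] − [p,r] + [p,q]. For instance
  ∂DGN = GN − DN + DG,
  ∂FJN = JN − FN + FJ.
This gives a 30×20 integer matrix of rank 20; reducing to Smith normal form yields diagonal entries (1,1,1,1,1,1,1,1,1,1,1,1,1,1,1,1,1,1,1,2).

From H_k ≅ ker(∂_k) / im(∂_{k+1}) we obtain:

  H_2: rank ker ∂_2 − rank ∂_3 = (20 − 20) − 0 = 0, and there is no ∂_3, so H_2 = 0.

(K is a triangulation of the Klein bottle.)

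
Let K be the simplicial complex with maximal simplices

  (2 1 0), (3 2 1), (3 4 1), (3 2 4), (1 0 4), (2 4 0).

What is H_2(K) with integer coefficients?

Take the total order 0 < 1 < 2 < 3 < 4 on the vertex set. Then K (dimension 2) consists of the simplices:

  0-simplices (5): [0], [1], [2], [3], [4]
  1-simplices (9): [0,1], [0,2], [0,4], [1,2], [1,3], [1,4], [2,3], [2,4], [3,4]
  2-simplices (6): [0,1,2], [0,1,4], [0,2,4], [1,2,3], [1,3,4], [2,3,4]

Hence C_0 ≅ Z^5, C_1 ≅ Z^9, C_2 ≅ Z^6.

Boundary ∂_1: C_1 → C_0 is given by ∂[p,q] = [q] − [p].
The 5×9 boundary matrix has rank 4 and Smith normal form diag(1,1,1,1).

The boundary map ∂_2: C_2 → C_1 acts by ∂[p,q,r] = [q,r] − [p,r] + [p,q]. For instance
  ∂[0,1,4] = [1,4] − [0,4] + [0,1],
  ∂[1,3,4] = [3,4] − [1,4] + [1,3].
As a 9×6 matrix over Z this has rank 5, with invariant factors (1,1,1,1,1).

Computing H_k = (kernel of ∂_k) / (image of ∂_{k+1}):

  H_2: rank ker ∂_2 − rank ∂_3 = (6 − 5) − 0 = 1, and there is no ∂_3, so H_2 = Z.

H_2 = Z.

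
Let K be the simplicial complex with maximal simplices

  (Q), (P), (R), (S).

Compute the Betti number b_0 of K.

b_0 = 4.

Take the total order P < Q < R < S on the vertex set. Then K (dimension 0) consists of the simplices:

  0-simplices (4): P, Q, R, S

so the chain groups are C_0 ≅ Z^4.

Reading off H_k = ker ∂_k / im ∂_{k+1}:

  H_0: rank C_0 − rank ∂_1 = 4 − 0 = 4, and there is no ∂_1, so H_0 ≅ Z^4.

Hence the Betti numbers are b_0 = 4.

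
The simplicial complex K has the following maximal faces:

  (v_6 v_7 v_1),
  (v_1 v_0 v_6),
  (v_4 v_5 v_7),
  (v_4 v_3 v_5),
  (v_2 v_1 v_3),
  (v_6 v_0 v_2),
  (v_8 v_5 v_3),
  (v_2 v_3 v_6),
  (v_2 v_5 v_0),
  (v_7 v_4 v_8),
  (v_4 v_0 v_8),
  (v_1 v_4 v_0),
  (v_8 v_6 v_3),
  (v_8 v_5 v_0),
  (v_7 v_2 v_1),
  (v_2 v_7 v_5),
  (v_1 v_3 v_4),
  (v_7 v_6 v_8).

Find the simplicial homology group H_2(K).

We work with the vertex ordering v_0 < v_1 < v_2 < v_3 < v_4 < v_5 < v_6 < v_7 < v_8. The simplices of K, each written with vertices in increasing order, are:

  0-simplices (9): [v_0], [v_1], [v_2], [v_3], [v_4], [v_5], [v_6], [v_7], [v_8]
  1-simplices (27): (27 of them)
  2-simplices (18): (18 of them)

so the chain groups are C_0 ≅ Z^9, C_1 ≅ Z^27, C_2 ≅ Z^18.

The boundary map ∂_1: C_1 → C_0 is given by ∂[p,q] = [q] − [p]. For instance
  ∂[v_4,v_7] = [v_7] − [v_4].
This gives a 9×27 integer matrix of rank 8; reducing to Smith normal form yields diagonal entries (1,1,1,1,1,1,1,1).

The boundary map ∂_2: C_2 → C_1 acts by ∂[p,q,r] = [q,r] − [p,r] + [p,q]. For instance
  ∂[v_3,v_6,v_8] = [v_6,v_8] − [v_3,v_8] + [v_3,v_6],
  ∂[v_1,v_2,v_7] = [v_2,v_7] − [v_1,v_7] + [v_1,v_2].
The resulting 27×18 matrix has rank 18, and its Smith normal form has invariant factors (1,1,1,1,1,1,1,1,1,1,1,1,1,1,1,1,1,2).

Now H_k = ker ∂_k / im ∂_{k+1}, so:

  H_2: rank ker ∂_2 − rank ∂_3 = (18 − 18) − 0 = 0, and there is no ∂_3, so H_2 = 0.

H_2 ≅ 0.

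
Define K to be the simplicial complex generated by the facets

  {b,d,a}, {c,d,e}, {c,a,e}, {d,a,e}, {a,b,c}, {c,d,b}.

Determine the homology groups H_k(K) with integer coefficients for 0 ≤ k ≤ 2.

Take the total order a < b < c < d < e on the vertex set. Then K (dimension 2) consists of the simplices:

  0-simplices (5): a, b, c, d, e
  1-simplices (9): ab, ac, ad, ae, bc, bd, cd, ce, de
  2-simplices (6): abc, abd, ace, ade, bcd, cde

Hence C_0 ≅ Z^5, C_1 ≅ Z^9, C_2 ≅ Z^6.

The boundary map ∂_1: C_1 → C_0 is given by ∂[p,q] = [q] − [p]. For instance
  ∂ac = c − a.
The resulting 5×9 matrix has rank 4, and its Smith normal form has invariant factors (1,1,1,1).

Boundary ∂_2: C_2 → C_1 sends each 2-simplex [p,q,r] to [q,r] − [p,r] + [p,q]. For instance
  ∂ace = ce − ae + ac,
  ∂cde = de − ce + cd.
This gives a 9×6 integer matrix of rank 5; reducing to Smith normal form yields diagonal entries (1,1,1,1,1).

From H_k ≅ ker(∂_k) / im(∂_{k+1}) we obtain:

  H_0: rank C_0 − rank ∂_1 = 5 − 4 = 1, and the invariant factors of ∂_1 are all 1, so H_0 ≅ Z.
  H_1: rank ker ∂_1 − rank ∂_2 = (9 − 4) − 5 = 0, and the invariant factors of ∂_2 are all 1, so H_1 ≅ 0.
  H_2: rank ker ∂_2 − rank ∂_3 = (6 − 5) − 0 = 1, and there is no ∂_3, so H_2 ≅ Z.

H_0 ≅ Z,  H_1 = 0,  H_2 ≅ Z.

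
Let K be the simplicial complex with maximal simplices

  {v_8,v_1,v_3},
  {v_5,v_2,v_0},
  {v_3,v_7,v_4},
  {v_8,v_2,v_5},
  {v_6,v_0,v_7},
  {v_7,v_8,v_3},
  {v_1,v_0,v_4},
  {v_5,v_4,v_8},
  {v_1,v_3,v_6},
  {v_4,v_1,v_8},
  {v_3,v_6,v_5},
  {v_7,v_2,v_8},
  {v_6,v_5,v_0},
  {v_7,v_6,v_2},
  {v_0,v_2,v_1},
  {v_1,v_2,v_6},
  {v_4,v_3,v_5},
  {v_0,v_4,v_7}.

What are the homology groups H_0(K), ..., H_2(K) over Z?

We work with the vertex ordering v_0 < v_1 < v_2 < v_3 < v_4 < v_5 < v_6 < v_7 < v_8. The simplices of K, each written with vertices in increasing order, are:

  0-simplices (9): [v_0], [v_1], [v_2], [v_3], [v_4], [v_5], [v_6], [v_7], [v_8]
  1-simplices (27): (27 of them)
  2-simplices (18): (18 of them)

Hence C_0 ≅ Z^9, C_1 ≅ Z^27, C_2 ≅ Z^18.

The boundary map ∂_1: C_1 → C_0 sends each edge [p,q] (with p < q) to q − p.
This gives a 9×27 integer matrix of rank 8; reducing to Smith normal form yields diagonal entries (1,1,1,1,1,1,1,1).

The boundary map ∂_2: C_2 → C_1 acts by ∂[p,q,r] = [q,r] − [p,r] + [p,q]. For instance
  ∂[v_0,v_6,v_7] = [v_6,v_7] − [v_0,v_7] + [v_0,v_6],
  ∂[v_3,v_5,v_6] = [v_5,v_6] − [v_3,v_6] + [v_3,v_5].
This gives a 27×18 integer matrix of rank 18; reducing to Smith normal form yields diagonal entries (1,1,1,1,1,1,1,1,1,1,1,1,1,1,1,1,1,2).

Now H_k = ker ∂_k / im ∂_{k+1}, so:

  H_0: rank C_0 − rank ∂_1 = 9 − 8 = 1, and the invariant factors of ∂_1 are all 1, so H_0 = Z.
  H_1: rank ker ∂_1 − rank ∂_2 = (27 − 8) − 18 = 1, and ∂_2 has invariant factor 2 > 1, so H_1 = Z ⊕ Z/2.
  H_2: rank ker ∂_2 − rank ∂_3 = (18 − 18) − 0 = 0, and there is no ∂_3, so H_2 = 0.

(K is a triangulation of the Klein bottle.)

H_0 = Z,  H_1 = Z ⊕ Z/2,  H_2 = 0.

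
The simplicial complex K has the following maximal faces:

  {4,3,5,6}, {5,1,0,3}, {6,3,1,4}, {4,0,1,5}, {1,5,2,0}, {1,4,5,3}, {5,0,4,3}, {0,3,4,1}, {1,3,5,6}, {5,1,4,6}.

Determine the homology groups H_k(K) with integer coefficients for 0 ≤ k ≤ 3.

H_0 ≅ Z,  H_1 = 0,  H_2 = 0,  H_3 ≅ Z^2.

Order the vertices as 0 < 1 < 2 < 3 < 4 < 5 < 6. Listing each simplex with vertices in this order, K has dimension 3 with simplices:

  0-simplices (7): [0], [1], [2], [3], [4], [5], [6]
  1-simplices (17): [0,1], [0,2], [0,3], [0,4], [0,5], [1,2], [1,3], [1,4], [1,5], [1,6], [2,5], [3,4], [3,5], [3,6], [4,5], [4,6], [5,6]
  2-simplices (19): (19 of them)
  3-simplices (10): [0,1,2,5], [0,1,3,4], [0,1,3,5], [0,1,4,5], [0,3,4,5], [1,3,4,5], [1,3,4,6], [1,3,5,6], [1,4,5,6], [3,4,5,6]

giving chain groups C_0 ≅ Z^7, C_1 ≅ Z^17, C_2 ≅ Z^19, C_3 ≅ Z^10.

Boundary ∂_1: C_1 → C_0 is given by ∂[p,q] = [q] − [p]. For instance
  ∂[1,3] = [3] − [1].
As a 7×17 matrix over Z this has rank 6, with invariant factors (1,1,1,1,1,1).

∂_2: C_2 → C_1 acts by ∂[p,q,r] = [q,r] − [p,r] + [p,q]. For instance
  ∂[0,1,5] = [1,5] − [0,5] + [0,1],
  ∂[4,5,6] = [5,6] − [4,6] + [4,5].
The resulting 17×19 matrix has rank 11, and its Smith normal form has invariant factors (1,1,1,1,1,1,1,1,1,1,1).

The boundary map ∂_3: C_3 → C_2 sends each 3-simplex σ to the alternating sum Σ_i (−1)^i (σ with its i-th vertex removed). For instance
  ∂[0,1,4,5] = [1,4,5] − [0,4,5] + [0,1,5] − [0,1,4],
  ∂[1,3,5,6] = [3,5,6] − [1,5,6] + [1,3,6] − [1,3,5].
The 19×10 boundary matrix has rank 8 and Smith normal form diag(1,1,1,1,1,1,1,1).

Reading off H_k = ker ∂_k / im ∂_{k+1}:

  H_0: rank C_0 − rank ∂_1 = 7 − 6 = 1, and the invariant factors of ∂_1 are all 1, so H_0 = Z.
  H_1: rank ker ∂_1 − rank ∂_2 = (17 − 6) − 11 = 0, and the invariant factors of ∂_2 are all 1, so H_1 = 0.
  H_2: rank ker ∂_2 − rank ∂_3 = (19 − 11) − 8 = 0, and the invariant factors of ∂_3 are all 1, so H_2 = 0.
  H_3: rank ker ∂_3 − rank ∂_4 = (10 − 8) − 0 = 2, and there is no ∂_4, so H_3 = Z^2.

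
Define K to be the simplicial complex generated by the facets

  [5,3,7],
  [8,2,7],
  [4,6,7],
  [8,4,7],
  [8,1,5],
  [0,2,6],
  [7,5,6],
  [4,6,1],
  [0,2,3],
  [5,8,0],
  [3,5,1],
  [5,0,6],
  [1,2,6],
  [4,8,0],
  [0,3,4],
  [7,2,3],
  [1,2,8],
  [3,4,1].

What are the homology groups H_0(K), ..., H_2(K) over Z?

H_0 ≅ Z,  H_1 ≅ Z^2,  H_2 ≅ Z.

Take the total order 0 < 1 < 2 < 3 < 4 < 5 < 6 < 7 < 8 on the vertex set. Then K (dimension 2) consists of the simplices:

  0-simplices (9): [0], [1], [2], [3], [4], [5], [6], [7], [8]
  1-simplices (27): (27 of them)
  2-simplices (18): [0,2,3], [0,2,6], [0,3,4], [0,4,8], [0,5,6], [0,5,8], [1,2,6], [1,2,8], [1,3,4], [1,3,5], [1,4,6], [1,5,8], [2,3,7], [2,7,8], [3,5,7], [4,6,7], [4,7,8], [5,6,7]

giving chain groups C_0 ≅ Z^9, C_1 ≅ Z^27, C_2 ≅ Z^18.

The boundary map ∂_1: C_1 → C_0 maps an edge to its endpoints' difference, ∂[p,q] = q − p.
The resulting 9×27 matrix has rank 8, and its Smith normal form has invariant factors (1,1,1,1,1,1,1,1).

∂_2: C_2 → C_1 sends each 2-simplex [p,q,r] to [q,r] − [p,r] + [p,q]. For instance
  ∂[0,3,4] = [3,4] − [0,4] + [0,3],
  ∂[0,2,3] = [2,3] − [0,3] + [0,2].
The 27×18 boundary matrix has rank 17 and Smith normal form diag(1,1,1,1,1,1,1,1,1,1,1,1,1,1,1,1,1).

Now H_k = ker ∂_k / im ∂_{k+1}, so:

  H_0: rank C_0 − rank ∂_1 = 9 − 8 = 1, and the invariant factors of ∂_1 are all 1, so H_0 ≅ Z.
  H_1: rank ker ∂_1 − rank ∂_2 = (27 − 8) − 17 = 2, and the invariant factors of ∂_2 are all 1, so H_1 ≅ Z^2.
  H_2: rank ker ∂_2 − rank ∂_3 = (18 − 17) − 0 = 1, and there is no ∂_3, so H_2 ≅ Z.

(K is a triangulation of the torus T^2.)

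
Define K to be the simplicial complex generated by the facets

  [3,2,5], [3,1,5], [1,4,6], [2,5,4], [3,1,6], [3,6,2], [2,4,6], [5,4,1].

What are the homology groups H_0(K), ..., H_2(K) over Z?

We work with the vertex ordering 1 < 2 < 3 < 4 < 5 < 6. The simplices of K, each written with vertices in increasing order, are:

  0-simplices (6): [1], [2], [3], [4], [5], [6]
  1-simplices (12): [1,3], [1,4], [1,5], [1,6], [2,3], [2,4], [2,5], [2,6], [3,5], [3,6], [4,5], [4,6]
  2-simplices (8): [1,3,5], [1,3,6], [1,4,5], [1,4,6], [2,3,5], [2,3,6], [2,4,5], [2,4,6]

so the chain groups are C_0 ≅ Z^6, C_1 ≅ Z^12, C_2 ≅ Z^8.

The boundary map ∂_1: C_1 → C_0 maps an edge to its endpoints' difference, ∂[p,q] = q − p.
This gives a 6×12 integer matrix of rank 5; reducing to Smith normal form yields diagonal entries (1,1,1,1,1).

∂_2: C_2 → C_1 sends each 2-simplex [p,q,r] to [q,r] − [p,r] + [p,q]. For instance
  ∂[1,4,6] = [4,6] − [1,6] + [1,4],
  ∂[2,4,6] = [4,6] − [2,6] + [2,4].
As a 12×8 matrix over Z this has rank 7, with invariant factors (1,1,1,1,1,1,1).

Reading off H_k = ker ∂_k / im ∂_{k+1}:

  H_0: rank C_0 − rank ∂_1 = 6 − 5 = 1, and the invariant factors of ∂_1 are all 1, so H_0 = Z.
  H_1: rank ker ∂_1 − rank ∂_2 = (12 − 5) − 7 = 0, and the invariant factors of ∂_2 are all 1, so H_1 = 0.
  H_2: rank ker ∂_2 − rank ∂_3 = (8 − 7) − 0 = 1, and there is no ∂_3, so H_2 = Z.

H_0 = Z,  H_1 = 0,  H_2 = Z.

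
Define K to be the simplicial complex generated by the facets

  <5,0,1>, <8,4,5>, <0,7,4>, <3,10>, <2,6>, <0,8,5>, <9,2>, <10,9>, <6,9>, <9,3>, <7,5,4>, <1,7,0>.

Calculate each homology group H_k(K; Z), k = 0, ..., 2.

H_0 ≅ Z^2,  H_1 ≅ Z^3,  H_2 = 0.

Take the total order 0 < 1 < 2 < 3 < 4 < 5 < 6 < 7 < 8 < 9 < 10 on the vertex set. Then K (dimension 2) consists of the simplices:

  0-simplices (11): [0], [1], [2], [3], [4], [5], [6], [7], [8], [9], [10]
  1-simplices (18): [0,1], [0,4], [0,5], [0,7], [0,8], [1,5], [1,7], [2,6], [2,9], [3,9], [3,10], [4,5], [4,7], [4,8], [5,7], [5,8], [6,9], [9,10]
  2-simplices (6): [0,1,5], [0,1,7], [0,4,7], [0,5,8], [4,5,7], [4,5,8]

Hence C_0 ≅ Z^11, C_1 ≅ Z^18, C_2 ≅ Z^6.

The boundary map ∂_1: C_1 → C_0 sends each edge [p,q] (with p < q) to q − p.
This gives a 11×18 integer matrix of rank 9; reducing to Smith normal form yields diagonal entries (1,1,1,1,1,1,1,1,1).

Boundary ∂_2: C_2 → C_1 sends each 2-simplex [p,q,r] to [q,r] − [p,r] + [p,q]. For instance
  ∂[0,1,7] = [1,7] − [0,7] + [0,1],
  ∂[0,4,7] = [4,7] − [0,7] + [0,4].
As a 18×6 matrix over Z this has rank 6, with invariant factors (1,1,1,1,1,1).

Reading off H_k = ker ∂_k / im ∂_{k+1}:

  H_0: rank C_0 − rank ∂_1 = 11 − 9 = 2, and the invariant factors of ∂_1 are all 1, so H_0 = Z^2.
  H_1: rank ker ∂_1 − rank ∂_2 = (18 − 9) − 6 = 3, and the invariant factors of ∂_2 are all 1, so H_1 = Z^3.
  H_2: rank ker ∂_2 − rank ∂_3 = (6 − 6) − 0 = 0, and there is no ∂_3, so H_2 = 0.

(K is a triangulation of the disjoint union of a wedge of 2 circles and the cylinder S^1 x I.)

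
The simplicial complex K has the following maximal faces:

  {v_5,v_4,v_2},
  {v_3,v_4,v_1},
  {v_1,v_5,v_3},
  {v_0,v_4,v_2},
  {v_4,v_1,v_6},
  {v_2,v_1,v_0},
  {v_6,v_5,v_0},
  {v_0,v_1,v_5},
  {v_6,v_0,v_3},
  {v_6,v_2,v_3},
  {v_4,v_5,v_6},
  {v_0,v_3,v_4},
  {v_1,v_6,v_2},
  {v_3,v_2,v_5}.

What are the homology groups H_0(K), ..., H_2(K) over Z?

Fix the vertex order v_0 < v_1 < v_2 < v_3 < v_4 < v_5 < v_6 and write every simplex with vertices in increasing order. Then dim K = 2 and the simplices of K are:

  0-simplices (7): [v_0], [v_1], [v_2], [v_3], [v_4], [v_5], [v_6]
  1-simplices (21): (21 of them)
  2-simplices (14): (14 of them)

giving chain groups C_0 ≅ Z^7, C_1 ≅ Z^21, C_2 ≅ Z^14.

∂_1: C_1 → C_0 sends each edge [p,q] (with p < q) to q − p.
This gives a 7×21 integer matrix of rank 6; reducing to Smith normal form yields diagonal entries (1,1,1,1,1,1).

Boundary ∂_2: C_2 → C_1 acts by ∂[p,q,r] = [q,r] − [p,r] + [p,q]. For instance
  ∂[v_0,v_2,v_4] = [v_2,v_4] − [v_0,v_4] + [v_0,v_2],
  ∂[v_2,v_3,v_6] = [v_3,v_6] − [v_2,v_6] + [v_2,v_3].
This gives a 21×14 integer matrix of rank 13; reducing to Smith normal form yields diagonal entries (1,1,1,1,1,1,1,1,1,1,1,1,1).

Now H_k = ker ∂_k / im ∂_{k+1}, so:

  H_0: rank C_0 − rank ∂_1 = 7 − 6 = 1, and the invariant factors of ∂_1 are all 1, so H_0 = Z.
  H_1: rank ker ∂_1 − rank ∂_2 = (21 − 6) − 13 = 2, and the invariant factors of ∂_2 are all 1, so H_1 = Z^2.
  H_2: rank ker ∂_2 − rank ∂_3 = (14 − 13) − 0 = 1, and there is no ∂_3, so H_2 = Z.

H_0 = Z,  H_1 = Z^2,  H_2 = Z.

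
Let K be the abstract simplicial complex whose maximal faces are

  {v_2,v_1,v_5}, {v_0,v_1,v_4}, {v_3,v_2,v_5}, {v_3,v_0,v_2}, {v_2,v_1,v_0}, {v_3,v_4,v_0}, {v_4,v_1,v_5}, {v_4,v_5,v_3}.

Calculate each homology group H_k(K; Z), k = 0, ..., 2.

H_0 ≅ Z,  H_1 = 0,  H_2 ≅ Z.

Fix the vertex order v_0 < v_1 < v_2 < v_3 < v_4 < v_5 and write every simplex with vertices in increasing order. Then dim K = 2 and the simplices of K are:

  0-simplices (6): [v_0], [v_1], [v_2], [v_3], [v_4], [v_5]
  1-simplices (12): [v_0,v_1], [v_0,v_2], [v_0,v_3], [v_0,v_4], [v_1,v_2], [v_1,v_4], [v_1,v_5], [v_2,v_3], [v_2,v_5], [v_3,v_4], [v_3,v_5], [v_4,v_5]
  2-simplices (8): [v_0,v_1,v_2], [v_0,v_1,v_4], [v_0,v_2,v_3], [v_0,v_3,v_4], [v_1,v_2,v_5], [v_1,v_4,v_5], [v_2,v_3,v_5], [v_3,v_4,v_5]

giving chain groups C_0 ≅ Z^6, C_1 ≅ Z^12, C_2 ≅ Z^8.

∂_1: C_1 → C_0 maps an edge to its endpoints' difference, ∂[p,q] = q − p.
As a 6×12 matrix over Z this has rank 5, with invariant factors (1,1,1,1,1).

∂_2: C_2 → C_1 acts by ∂[p,q,r] = [q,r] − [p,r] + [p,q]. For instance
  ∂[v_1,v_4,v_5] = [v_4,v_5] − [v_1,v_5] + [v_1,v_4],
  ∂[v_0,v_3,v_4] = [v_3,v_4] − [v_0,v_4] + [v_0,v_3].
The 12×8 boundary matrix has rank 7 and Smith normal form diag(1,1,1,1,1,1,1).

From H_k ≅ ker(∂_k) / im(∂_{k+1}) we obtain:

  H_0: rank C_0 − rank ∂_1 = 6 − 5 = 1, and the invariant factors of ∂_1 are all 1, so H_0 ≅ Z.
  H_1: rank ker ∂_1 − rank ∂_2 = (12 − 5) − 7 = 0, and the invariant factors of ∂_2 are all 1, so H_1 ≅ 0.
  H_2: rank ker ∂_2 − rank ∂_3 = (8 − 7) − 0 = 1, and there is no ∂_3, so H_2 ≅ Z.

(K is a triangulation of the 2-sphere S^2.)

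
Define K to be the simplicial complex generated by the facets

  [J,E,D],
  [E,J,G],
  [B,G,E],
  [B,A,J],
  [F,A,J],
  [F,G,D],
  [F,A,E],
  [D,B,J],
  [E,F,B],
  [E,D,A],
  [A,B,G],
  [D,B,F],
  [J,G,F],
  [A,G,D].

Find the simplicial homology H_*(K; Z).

We work with the vertex ordering A < B < D < E < F < G < J. The simplices of K, each written with vertices in increasing order, are:

  0-simplices (7): A, B, D, E, F, G, J
  1-simplices (21): AB, AD, AE, AF, AG, AJ, BD, BE, BF, BG, BJ, DE, DF, DG, DJ, EF, EG, EJ, FG, FJ, GJ
  2-simplices (14): ABG, ABJ, ADE, ADG, AEF, AFJ, BDF, BDJ, BEF, BEG, DEJ, DFG, EGJ, FGJ

so the chain groups are C_0 ≅ Z^7, C_1 ≅ Z^21, C_2 ≅ Z^14.

Boundary ∂_1: C_1 → C_0 is given by ∂[p,q] = [q] − [p]. For instance
  ∂DJ = J − D.
The resulting 7×21 matrix has rank 6, and its Smith normal form has invariant factors (1,1,1,1,1,1).

∂_2: C_2 → C_1 maps a triangle to the signed sum of its edges. For instance
  ∂EGJ = GJ − EJ + EG,
  ∂BEF = EF − BF + BE.
This gives a 21×14 integer matrix of rank 13; reducing to Smith normal form yields diagonal entries (1,1,1,1,1,1,1,1,1,1,1,1,1).

Computing H_k = (kernel of ∂_k) / (image of ∂_{k+1}):

  H_0: rank C_0 − rank ∂_1 = 7 − 6 = 1, and the invariant factors of ∂_1 are all 1, so H_0 ≅ Z.
  H_1: rank ker ∂_1 − rank ∂_2 = (21 − 6) − 13 = 2, and the invariant factors of ∂_2 are all 1, so H_1 ≅ Z^2.
  H_2: rank ker ∂_2 − rank ∂_3 = (14 − 13) − 0 = 1, and there is no ∂_3, so H_2 ≅ Z.

(K is a triangulation of the torus T^2.)

H_0 ≅ Z,  H_1 ≅ Z^2,  H_2 ≅ Z.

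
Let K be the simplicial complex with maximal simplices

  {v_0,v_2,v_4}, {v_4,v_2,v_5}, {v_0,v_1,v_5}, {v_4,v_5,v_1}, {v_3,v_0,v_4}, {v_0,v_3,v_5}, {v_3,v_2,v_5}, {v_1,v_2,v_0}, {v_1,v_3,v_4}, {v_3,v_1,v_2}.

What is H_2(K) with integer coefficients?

Order the vertices as v_0 < v_1 < v_2 < v_3 < v_4 < v_5. Listing each simplex with vertices in this order, K has dimension 2 with simplices:

  0-simplices (6): [v_0], [v_1], [v_2], [v_3], [v_4], [v_5]
  1-simplices (15): (15 of them)
  2-simplices (10): [v_0,v_1,v_2], [v_0,v_1,v_5], [v_0,v_2,v_4], [v_0,v_3,v_4], [v_0,v_3,v_5], [v_1,v_2,v_3], [v_1,v_3,v_4], [v_1,v_4,v_5], [v_2,v_3,v_5], [v_2,v_4,v_5]

Hence C_0 ≅ Z^6, C_1 ≅ Z^15, C_2 ≅ Z^10.

The boundary map ∂_1: C_1 → C_0 is given by ∂[p,q] = [q] − [p].
The resulting 6×15 matrix has rank 5, and its Smith normal form has invariant factors (1,1,1,1,1).

Boundary ∂_2: C_2 → C_1 sends each 2-simplex [p,q,r] to [q,r] − [p,r] + [p,q]. For instance
  ∂[v_1,v_3,v_4] = [v_3,v_4] − [v_1,v_4] + [v_1,v_3],
  ∂[v_1,v_4,v_5] = [v_4,v_5] − [v_1,v_5] + [v_1,v_4].
The resulting 15×10 matrix has rank 10, and its Smith normal form has invariant factors (1,1,1,1,1,1,1,1,1,2).

Reading off H_k = ker ∂_k / im ∂_{k+1}:

  H_2: rank ker ∂_2 − rank ∂_3 = (10 − 10) − 0 = 0, and there is no ∂_3, so H_2 = 0.

H_2 ≅ 0.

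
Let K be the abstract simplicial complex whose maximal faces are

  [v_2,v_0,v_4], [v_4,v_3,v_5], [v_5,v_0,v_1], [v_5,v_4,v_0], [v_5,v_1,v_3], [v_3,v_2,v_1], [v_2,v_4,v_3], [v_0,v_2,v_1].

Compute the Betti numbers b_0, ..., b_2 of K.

b_0 = 1, b_1 = 0, b_2 = 1.

Fix the vertex order v_0 < v_1 < v_2 < v_3 < v_4 < v_5 and write every simplex with vertices in increasing order. Then dim K = 2 and the simplices of K are:

  0-simplices (6): [v_0], [v_1], [v_2], [v_3], [v_4], [v_5]
  1-simplices (12): [v_0,v_1], [v_0,v_2], [v_0,v_4], [v_0,v_5], [v_1,v_2], [v_1,v_3], [v_1,v_5], [v_2,v_3], [v_2,v_4], [v_3,v_4], [v_3,v_5], [v_4,v_5]
  2-simplices (8): [v_0,v_1,v_2], [v_0,v_1,v_5], [v_0,v_2,v_4], [v_0,v_4,v_5], [v_1,v_2,v_3], [v_1,v_3,v_5], [v_2,v_3,v_4], [v_3,v_4,v_5]

Hence C_0 ≅ Z^6, C_1 ≅ Z^12, C_2 ≅ Z^8.

Boundary ∂_1: C_1 → C_0 is given by ∂[p,q] = [q] − [p]. For instance
  ∂[v_1,v_2] = [v_2] − [v_1].
The resulting 6×12 matrix has rank 5, and its Smith normal form has invariant factors (1,1,1,1,1).

The boundary map ∂_2: C_2 → C_1 maps a triangle to the signed sum of its edges. For instance
  ∂[v_1,v_3,v_5] = [v_3,v_5] − [v_1,v_5] + [v_1,v_3],
  ∂[v_0,v_2,v_4] = [v_2,v_4] − [v_0,v_4] + [v_0,v_2].
This gives a 12×8 integer matrix of rank 7; reducing to Smith normal form yields diagonal entries (1,1,1,1,1,1,1).

From H_k ≅ ker(∂_k) / im(∂_{k+1}) we obtain:

  H_0: rank C_0 − rank ∂_1 = 6 − 5 = 1, and the invariant factors of ∂_1 are all 1, so H_0 = Z.
  H_1: rank ker ∂_1 − rank ∂_2 = (12 − 5) − 7 = 0, and the invariant factors of ∂_2 are all 1, so H_1 = 0.
  H_2: rank ker ∂_2 − rank ∂_3 = (8 − 7) − 0 = 1, and there is no ∂_3, so H_2 = Z.

As a check, the Euler characteristic is 6 − 12 + 8 = 2, which agrees with 1 − 0 + 1 = 2.

Hence the Betti numbers are b_0 = 1, b_1 = 0, b_2 = 1.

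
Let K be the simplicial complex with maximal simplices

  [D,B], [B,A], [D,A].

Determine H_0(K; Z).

H_0 ≅ Z.

Order the vertices as A < B < D. Listing each simplex with vertices in this order, K has dimension 1 with simplices:

  0-simplices (3): A, B, D
  1-simplices (3): AB, AD, BD

so the chain groups are C_0 ≅ Z^3, C_1 ≅ Z^3.

The boundary map ∂_1: C_1 → C_0 is given by ∂[p,q] = [q] − [p]. For instance
  ∂AB = B − A.
The resulting 3×3 matrix has rank 2, and its Smith normal form has invariant factors (1,1).

Computing H_k = (kernel of ∂_k) / (image of ∂_{k+1}):

  H_0: rank C_0 − rank ∂_1 = 3 − 2 = 1, and the invariant factors of ∂_1 are all 1, so H_0 ≅ Z.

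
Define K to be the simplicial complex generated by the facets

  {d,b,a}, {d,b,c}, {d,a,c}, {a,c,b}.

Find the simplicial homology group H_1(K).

H_1 ≅ 0.

We work with the vertex ordering a < b < c < d. The simplices of K, each written with vertices in increasing order, are:

  0-simplices (4): a, b, c, d
  1-simplices (6): ab, ac, ad, bc, bd, cd
  2-simplices (4): abc, abd, acd, bcd

so the chain groups are C_0 ≅ Z^4, C_1 ≅ Z^6, C_2 ≅ Z^4.

∂_1: C_1 → C_0 maps an edge to its endpoints' difference, ∂[p,q] = q − p.
The 4×6 boundary matrix has rank 3 and Smith normal form diag(1,1,1).

The boundary map ∂_2: C_2 → C_1 maps a triangle to the signed sum of its edges. For instance
  ∂bcd = cd − bd + bc,
  ∂abc = bc − ac + ab.
The 6×4 boundary matrix has rank 3 and Smith normal form diag(1,1,1).

Now H_k = ker ∂_k / im ∂_{k+1}, so:

  H_1: rank ker ∂_1 − rank ∂_2 = (6 − 3) − 3 = 0, and the invariant factors of ∂_2 are all 1, so H_1 = 0.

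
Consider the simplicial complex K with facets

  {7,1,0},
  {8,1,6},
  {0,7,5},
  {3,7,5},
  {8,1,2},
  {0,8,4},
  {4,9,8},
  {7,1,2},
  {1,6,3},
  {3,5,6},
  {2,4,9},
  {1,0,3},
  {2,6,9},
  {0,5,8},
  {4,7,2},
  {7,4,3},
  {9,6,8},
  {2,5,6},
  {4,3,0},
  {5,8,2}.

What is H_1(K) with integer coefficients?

H_1 = Z ⊕ Z/2.

We work with the vertex ordering 0 < 1 < 2 < 3 < 4 < 5 < 6 < 7 < 8 < 9. The simplices of K, each written with vertices in increasing order, are:

  0-simplices (10): [0], [1], [2], [3], [4], [5], [6], [7], [8], [9]
  1-simplices (30): (30 of them)
  2-simplices (20): (20 of them)

so the chain groups are C_0 ≅ Z^10, C_1 ≅ Z^30, C_2 ≅ Z^20.

The boundary map ∂_1: C_1 → C_0 is given by ∂[p,q] = [q] − [p].
The resulting 10×30 matrix has rank 9, and its Smith normal form has invariant factors (1,1,1,1,1,1,1,1,1).

∂_2: C_2 → C_1 maps a triangle to the signed sum of its edges. For instance
  ∂[0,3,4] = [3,4] − [0,4] + [0,3],
  ∂[2,4,7] = [4,7] − [2,7] + [2,4].
This gives a 30×20 integer matrix of rank 20; reducing to Smith normal form yields diagonal entries (1,1,1,1,1,1,1,1,1,1,1,1,1,1,1,1,1,1,1,2).

From H_k ≅ ker(∂_k) / im(∂_{k+1}) we obtain:

  H_1: rank ker ∂_1 − rank ∂_2 = (30 − 9) − 20 = 1, and ∂_2 has invariant factor 2 > 1, so H_1 ≅ Z ⊕ Z/2.

(K is a triangulation of the Klein bottle.)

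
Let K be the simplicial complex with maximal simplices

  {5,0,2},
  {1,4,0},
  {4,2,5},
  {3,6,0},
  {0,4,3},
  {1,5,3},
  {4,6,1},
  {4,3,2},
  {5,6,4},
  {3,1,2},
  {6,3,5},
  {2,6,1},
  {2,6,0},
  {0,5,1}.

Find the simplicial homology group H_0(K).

H_0 = Z.

Take the total order 0 < 1 < 2 < 3 < 4 < 5 < 6 on the vertex set. Then K (dimension 2) consists of the simplices:

  0-simplices (7): [0], [1], [2], [3], [4], [5], [6]
  1-simplices (21): [0,1], [0,2], [0,3], [0,4], [0,5], [0,6], [1,2], [1,3], [1,4], [1,5], [1,6], [2,3], [2,4], [2,5], [2,6], [3,4], [3,5], [3,6], [4,5], [4,6], [5,6]
  2-simplices (14): [0,1,4], [0,1,5], [0,2,5], [0,2,6], [0,3,4], [0,3,6], [1,2,3], [1,2,6], [1,3,5], [1,4,6], [2,3,4], [2,4,5], [3,5,6], [4,5,6]

giving chain groups C_0 ≅ Z^7, C_1 ≅ Z^21, C_2 ≅ Z^14.

Boundary ∂_1: C_1 → C_0 maps an edge to its endpoints' difference, ∂[p,q] = q − p.
The 7×21 boundary matrix has rank 6 and Smith normal form diag(1,1,1,1,1,1).

The boundary map ∂_2: C_2 → C_1 acts by ∂[p,q,r] = [q,r] − [p,r] + [p,q]. For instance
  ∂[2,4,5] = [4,5] − [2,5] + [2,4],
  ∂[0,3,4] = [3,4] − [0,4] + [0,3].
The 21×14 boundary matrix has rank 13 and Smith normal form diag(1,1,1,1,1,1,1,1,1,1,1,1,1).

Now H_k = ker ∂_k / im ∂_{k+1}, so:

  H_0: rank C_0 − rank ∂_1 = 7 − 6 = 1, and the invariant factors of ∂_1 are all 1, so H_0 = Z.

(K is a triangulation of the torus T^2.)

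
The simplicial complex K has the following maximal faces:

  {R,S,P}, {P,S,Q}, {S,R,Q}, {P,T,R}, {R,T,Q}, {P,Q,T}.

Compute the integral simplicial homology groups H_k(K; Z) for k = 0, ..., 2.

Order the vertices as P < Q < R < S < T. Listing each simplex with vertices in this order, K has dimension 2 with simplices:

  0-simplices (5): P, Q, R, S, T
  1-simplices (9): PQ, PR, PS, PT, QR, QS, QT, RS, RT
  2-simplices (6): PQS, PQT, PRS, PRT, QRS, QRT

giving chain groups C_0 ≅ Z^5, C_1 ≅ Z^9, C_2 ≅ Z^6.

The boundary map ∂_1: C_1 → C_0 sends each edge [p,q] (with p < q) to q − p. For instance
  ∂PR = R − P.
As a 5×9 matrix over Z this has rank 4, with invariant factors (1,1,1,1).

The boundary map ∂_2: C_2 → C_1 acts by ∂[p,q,r] = [q,r] − [p,r] + [p,q]. For instance
  ∂PQT = QT − PT + PQ,
  ∂PRT = RT − PT + PR.
This gives a 9×6 integer matrix of rank 5; reducing to Smith normal form yields diagonal entries (1,1,1,1,1).

Computing H_k = (kernel of ∂_k) / (image of ∂_{k+1}):

  H_0: rank C_0 − rank ∂_1 = 5 − 4 = 1, and the invariant factors of ∂_1 are all 1, so H_0 ≅ Z.
  H_1: rank ker ∂_1 − rank ∂_2 = (9 − 4) − 5 = 0, and the invariant factors of ∂_2 are all 1, so H_1 ≅ 0.
  H_2: rank ker ∂_2 − rank ∂_3 = (6 − 5) − 0 = 1, and there is no ∂_3, so H_2 ≅ Z.

As a check, the Euler characteristic is 5 − 9 + 6 = 2, which agrees with 1 − 0 + 1 = 2.

H_0 ≅ Z,  H_1 = 0,  H_2 ≅ Z.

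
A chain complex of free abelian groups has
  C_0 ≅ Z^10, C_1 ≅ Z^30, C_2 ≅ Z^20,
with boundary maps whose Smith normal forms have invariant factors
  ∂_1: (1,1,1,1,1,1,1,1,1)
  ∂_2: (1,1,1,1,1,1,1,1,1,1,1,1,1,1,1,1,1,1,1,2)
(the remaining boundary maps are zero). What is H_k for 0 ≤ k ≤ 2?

H_0 = Z,  H_1 = Z ⊕ Z/2Z,  H_2 = 0.

H_0: b_0 = 10 − 0 − 9 = 1; torsion from ∂_1 factors > 1: none. So H_0 = Z.
H_1: b_1 = 30 − 9 − 20 = 1; torsion from ∂_2 factors > 1: [2]. So H_1 = Z ⊕ Z/2Z.
H_2: b_2 = 20 − 20 − 0 = 0; torsion from ∂_3 factors > 1: none. So H_2 = 0.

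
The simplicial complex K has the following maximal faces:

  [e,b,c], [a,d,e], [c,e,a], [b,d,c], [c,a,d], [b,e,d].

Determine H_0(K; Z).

H_0 ≅ Z.

We work with the vertex ordering a < b < c < d < e. The simplices of K, each written with vertices in increasing order, are:

  0-simplices (5): a, b, c, d, e
  1-simplices (9): ac, ad, ae, bc, bd, be, cd, ce, de
  2-simplices (6): acd, ace, ade, bcd, bce, bde

so the chain groups are C_0 ≅ Z^5, C_1 ≅ Z^9, C_2 ≅ Z^6.

The boundary map ∂_1: C_1 → C_0 is given by ∂[p,q] = [q] − [p]. For instance
  ∂bc = c − b.
This gives a 5×9 integer matrix of rank 4; reducing to Smith normal form yields diagonal entries (1,1,1,1).

∂_2: C_2 → C_1 maps a triangle to the signed sum of its edges. For instance
  ∂acd = cd − ad + ac,
  ∂bce = ce − be + bc.
This gives a 9×6 integer matrix of rank 5; reducing to Smith normal form yields diagonal entries (1,1,1,1,1).

From H_k ≅ ker(∂_k) / im(∂_{k+1}) we obtain:

  H_0: rank C_0 − rank ∂_1 = 5 − 4 = 1, and the invariant factors of ∂_1 are all 1, so H_0 ≅ Z.

(K is a triangulation of the 2-sphere S^2.)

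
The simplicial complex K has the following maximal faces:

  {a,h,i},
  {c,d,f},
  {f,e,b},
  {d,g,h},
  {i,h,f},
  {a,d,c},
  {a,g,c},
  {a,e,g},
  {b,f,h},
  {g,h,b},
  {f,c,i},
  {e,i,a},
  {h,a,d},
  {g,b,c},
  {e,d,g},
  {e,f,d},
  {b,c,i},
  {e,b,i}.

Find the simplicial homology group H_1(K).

Fix the vertex order a < b < c < d < e < f < g < h < i and write every simplex with vertices in increasing order. Then dim K = 2 and the simplices of K are:

  0-simplices (9): a, b, c, d, e, f, g, h, i
  1-simplices (27): ac, ad, ae, ag, ah, ai, bc, be, bf, bg, bh, bi, cd, cf, cg, ci, de, df, dg, dh, ef, eg, ei, fh, fi, gh, hi
  2-simplices (18): acd, acg, adh, aeg, aei, ahi, bcg, bci, bef, bei, bfh, bgh, cdf, cfi, def, deg, dgh, fhi

so the chain groups are C_0 ≅ Z^9, C_1 ≅ Z^27, C_2 ≅ Z^18.

The boundary map ∂_1: C_1 → C_0 sends each edge [p,q] (with p < q) to q − p. For instance
  ∂fh = h − f.
As a 9×27 matrix over Z this has rank 8, with invariant factors (1,1,1,1,1,1,1,1).

∂_2: C_2 → C_1 acts by ∂[p,q,r] = [q,r] − [p,r] + [p,q]. For instance
  ∂fhi = hi − fi + fh,
  ∂bei = ei − bi + be.
As a 27×18 matrix over Z this has rank 18, with invariant factors (1,1,1,1,1,1,1,1,1,1,1,1,1,1,1,1,1,2).

Computing H_k = (kernel of ∂_k) / (image of ∂_{k+1}):

  H_1: rank ker ∂_1 − rank ∂_2 = (27 − 8) − 18 = 1, and ∂_2 has invariant factor 2 > 1, so H_1 = Z ⊕ Z_2.

(K is a triangulation of the Klein bottle.)

H_1 ≅ Z ⊕ Z_2.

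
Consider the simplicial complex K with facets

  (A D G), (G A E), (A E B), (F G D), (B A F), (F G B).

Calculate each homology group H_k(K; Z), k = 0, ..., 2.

Order the vertices as A < B < D < E < F < G. Listing each simplex with vertices in this order, K has dimension 2 with simplices:

  0-simplices (6): A, B, D, E, F, G
  1-simplices (12): AB, AD, AE, AF, AG, BE, BF, BG, DF, DG, EG, FG
  2-simplices (6): ABE, ABF, ADG, AEG, BFG, DFG

so the chain groups are C_0 ≅ Z^6, C_1 ≅ Z^12, C_2 ≅ Z^6.

∂_1: C_1 → C_0 maps an edge to its endpoints' difference, ∂[p,q] = q − p. For instance
  ∂AB = B − A.
The 6×12 boundary matrix has rank 5 and Smith normal form diag(1,1,1,1,1).

The boundary map ∂_2: C_2 → C_1 acts by ∂[p,q,r] = [q,r] − [p,r] + [p,q]. For instance
  ∂ABE = BE − AE + AB,
  ∂AEG = EG − AG + AE.
The resulting 12×6 matrix has rank 6, and its Smith normal form has invariant factors (1,1,1,1,1,1).

From H_k ≅ ker(∂_k) / im(∂_{k+1}) we obtain:

  H_0: rank C_0 − rank ∂_1 = 6 − 5 = 1, and the invariant factors of ∂_1 are all 1, so H_0 = Z.
  H_1: rank ker ∂_1 − rank ∂_2 = (12 − 5) − 6 = 1, and the invariant factors of ∂_2 are all 1, so H_1 = Z.
  H_2: rank ker ∂_2 − rank ∂_3 = (6 − 6) − 0 = 0, and there is no ∂_3, so H_2 = 0.

As a check, the Euler characteristic is 6 − 12 + 6 = 0, which agrees with 1 − 1 + 0 = 0.

H_0 = Z,  H_1 = Z,  H_2 = 0.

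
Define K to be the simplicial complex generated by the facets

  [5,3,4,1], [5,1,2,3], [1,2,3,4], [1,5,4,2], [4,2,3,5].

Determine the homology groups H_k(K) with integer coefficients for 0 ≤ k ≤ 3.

H_0 ≅ Z,  H_1 = 0,  H_2 = 0,  H_3 ≅ Z.

Order the vertices as 1 < 2 < 3 < 4 < 5. Listing each simplex with vertices in this order, K has dimension 3 with simplices:

  0-simplices (5): [1], [2], [3], [4], [5]
  1-simplices (10): [1,2], [1,3], [1,4], [1,5], [2,3], [2,4], [2,5], [3,4], [3,5], [4,5]
  2-simplices (10): [1,2,3], [1,2,4], [1,2,5], [1,3,4], [1,3,5], [1,4,5], [2,3,4], [2,3,5], [2,4,5], [3,4,5]
  3-simplices (5): [1,2,3,4], [1,2,3,5], [1,2,4,5], [1,3,4,5], [2,3,4,5]

so the chain groups are C_0 ≅ Z^5, C_1 ≅ Z^10, C_2 ≅ Z^10, C_3 ≅ Z^5.

Boundary ∂_1: C_1 → C_0 is given by ∂[p,q] = [q] − [p]. For instance
  ∂[3,4] = [4] − [3].
The resulting 5×10 matrix has rank 4, and its Smith normal form has invariant factors (1,1,1,1).

The boundary map ∂_2: C_2 → C_1 maps a triangle to the signed sum of its edges. For instance
  ∂[2,4,5] = [4,5] − [2,5] + [2,4],
  ∂[1,2,5] = [2,5] − [1,5] + [1,2].
The 10×10 boundary matrix has rank 6 and Smith normal form diag(1,1,1,1,1,1).

Boundary ∂_3: C_3 → C_2 sends each 3-simplex σ to the alternating sum Σ_i (−1)^i (σ with its i-th vertex removed). For instance
  ∂[1,3,4,5] = [3,4,5] − [1,4,5] + [1,3,5] − [1,3,4],
  ∂[1,2,4,5] = [2,4,5] − [1,4,5] + [1,2,5] − [1,2,4].
This gives a 10×5 integer matrix of rank 4; reducing to Smith normal form yields diagonal entries (1,1,1,1).

Computing H_k = (kernel of ∂_k) / (image of ∂_{k+1}):

  H_0: rank C_0 − rank ∂_1 = 5 − 4 = 1, and the invariant factors of ∂_1 are all 1, so H_0 ≅ Z.
  H_1: rank ker ∂_1 − rank ∂_2 = (10 − 4) − 6 = 0, and the invariant factors of ∂_2 are all 1, so H_1 ≅ 0.
  H_2: rank ker ∂_2 − rank ∂_3 = (10 − 6) − 4 = 0, and the invariant factors of ∂_3 are all 1, so H_2 ≅ 0.
  H_3: rank ker ∂_3 − rank ∂_4 = (5 − 4) − 0 = 1, and there is no ∂_4, so H_3 ≅ Z.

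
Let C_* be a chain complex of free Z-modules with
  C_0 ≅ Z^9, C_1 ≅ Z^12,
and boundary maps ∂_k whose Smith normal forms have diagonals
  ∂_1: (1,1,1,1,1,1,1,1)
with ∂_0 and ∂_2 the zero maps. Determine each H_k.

H_0 = Z,  H_1 = Z^4.

H_0: b_0 = 9 − 0 − 8 = 1; torsion from ∂_1 factors > 1: none. So H_0 = Z.
H_1: b_1 = 12 − 8 − 0 = 4; torsion from ∂_2 factors > 1: none. So H_1 = Z^4.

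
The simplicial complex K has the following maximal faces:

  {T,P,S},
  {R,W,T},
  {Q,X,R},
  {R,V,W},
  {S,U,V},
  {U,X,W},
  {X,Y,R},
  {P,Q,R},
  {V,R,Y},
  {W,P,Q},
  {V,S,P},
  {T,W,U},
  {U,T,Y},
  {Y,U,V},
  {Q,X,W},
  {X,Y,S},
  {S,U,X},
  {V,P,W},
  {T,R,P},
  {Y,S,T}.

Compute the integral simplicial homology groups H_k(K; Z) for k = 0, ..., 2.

Order the vertices as P < Q < R < S < T < U < V < W < X < Y. Listing each simplex with vertices in this order, K has dimension 2 with simplices:

  0-simplices (10): P, Q, R, S, T, U, V, W, X, Y
  1-simplices (30): PQ, PR, PS, PT, PV, PW, QR, QW, QX, RT, RV, RW, RX, RY, ST, SU, SV, SX, SY, TU, TW, TY, UV, UW, UX, UY, VW, VY, WX, XY
  2-simplices (20): PQR, PQW, PRT, PST, PSV, PVW, QRX, QWX, RTW, RVW, RVY, RXY, STY, SUV, SUX, SXY, TUW, TUY, UVY, UWX

so the chain groups are C_0 ≅ Z^10, C_1 ≅ Z^30, C_2 ≅ Z^20.

∂_1: C_1 → C_0 is given by ∂[p,q] = [q] − [p]. For instance
  ∂PS = S − P.
This gives a 10×30 integer matrix of rank 9; reducing to Smith normal form yields diagonal entries (1,1,1,1,1,1,1,1,1).

The boundary map ∂_2: C_2 → C_1 sends each 2-simplex [p,q,r] to [q,r] − [p,r] + [p,q]. For instance
  ∂RVY = VY − RY + RV,
  ∂PQR = QR − PR + PQ.
This gives a 30×20 integer matrix of rank 20; reducing to Smith normal form yields diagonal entries (1,1,1,1,1,1,1,1,1,1,1,1,1,1,1,1,1,1,1,2).

From H_k ≅ ker(∂_k) / im(∂_{k+1}) we obtain:

  H_0: rank C_0 − rank ∂_1 = 10 − 9 = 1, and the invariant factors of ∂_1 are all 1, so H_0 ≅ Z.
  H_1: rank ker ∂_1 − rank ∂_2 = (30 − 9) − 20 = 1, and ∂_2 has invariant factor 2 > 1, so H_1 ≅ Z ⊕ Z/2.
  H_2: rank ker ∂_2 − rank ∂_3 = (20 − 20) − 0 = 0, and there is no ∂_3, so H_2 ≅ 0.

H_0 ≅ Z,  H_1 ≅ Z ⊕ Z/2,  H_2 = 0.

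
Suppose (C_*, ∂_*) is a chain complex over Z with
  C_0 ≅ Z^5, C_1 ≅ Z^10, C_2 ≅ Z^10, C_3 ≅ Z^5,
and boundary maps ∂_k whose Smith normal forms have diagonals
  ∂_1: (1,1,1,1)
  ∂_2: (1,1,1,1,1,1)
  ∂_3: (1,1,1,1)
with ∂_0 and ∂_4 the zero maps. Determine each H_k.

H_0 ≅ Z,  H_1 = 0,  H_2 = 0,  H_3 ≅ Z.

H_0: b_0 = 5 − 0 − 4 = 1; torsion from ∂_1 factors > 1: none. So H_0 ≅ Z.
H_1: b_1 = 10 − 4 − 6 = 0; torsion from ∂_2 factors > 1: none. So H_1 ≅ 0.
H_2: b_2 = 10 − 6 − 4 = 0; torsion from ∂_3 factors > 1: none. So H_2 ≅ 0.
H_3: b_3 = 5 − 4 − 0 = 1; torsion from ∂_4 factors > 1: none. So H_3 ≅ Z.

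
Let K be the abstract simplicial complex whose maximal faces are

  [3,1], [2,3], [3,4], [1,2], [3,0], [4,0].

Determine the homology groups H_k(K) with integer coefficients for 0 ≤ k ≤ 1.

H_0 ≅ Z,  H_1 ≅ Z^2.

We work with the vertex ordering 0 < 1 < 2 < 3 < 4. The simplices of K, each written with vertices in increasing order, are:

  0-simplices (5): [0], [1], [2], [3], [4]
  1-simplices (6): [0,3], [0,4], [1,2], [1,3], [2,3], [3,4]

so the chain groups are C_0 ≅ Z^5, C_1 ≅ Z^6.

Boundary ∂_1: C_1 → C_0 sends each edge [p,q] (with p < q) to q − p.
The resulting 5×6 matrix has rank 4, and its Smith normal form has invariant factors (1,1,1,1).

From H_k ≅ ker(∂_k) / im(∂_{k+1}) we obtain:

  H_0: rank C_0 − rank ∂_1 = 5 − 4 = 1, and the invariant factors of ∂_1 are all 1, so H_0 = Z.
  H_1: rank ker ∂_1 − rank ∂_2 = (6 − 4) − 0 = 2, and there is no ∂_2, so H_1 = Z^2.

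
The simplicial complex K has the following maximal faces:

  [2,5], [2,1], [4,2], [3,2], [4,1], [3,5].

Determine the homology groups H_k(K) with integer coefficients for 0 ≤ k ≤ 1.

H_0 = Z,  H_1 = Z^2.

We work with the vertex ordering 1 < 2 < 3 < 4 < 5. The simplices of K, each written with vertices in increasing order, are:

  0-simplices (5): [1], [2], [3], [4], [5]
  1-simplices (6): [1,2], [1,4], [2,3], [2,4], [2,5], [3,5]

so the chain groups are C_0 ≅ Z^5, C_1 ≅ Z^6.

The boundary map ∂_1: C_1 → C_0 is given by ∂[p,q] = [q] − [p].
As a 5×6 matrix over Z this has rank 4, with invariant factors (1,1,1,1).

From H_k ≅ ker(∂_k) / im(∂_{k+1}) we obtain:

  H_0: rank C_0 − rank ∂_1 = 5 − 4 = 1, and the invariant factors of ∂_1 are all 1, so H_0 = Z.
  H_1: rank ker ∂_1 − rank ∂_2 = (6 − 4) − 0 = 2, and there is no ∂_2, so H_1 = Z^2.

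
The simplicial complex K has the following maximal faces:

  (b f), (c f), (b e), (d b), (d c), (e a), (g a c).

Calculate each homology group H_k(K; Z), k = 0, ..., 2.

Order the vertices as a < b < c < d < e < f < g. Listing each simplex with vertices in this order, K has dimension 2 with simplices:

  0-simplices (7): a, b, c, d, e, f, g
  1-simplices (9): ac, ae, ag, bd, be, bf, cd, cf, cg
  2-simplices (1): acg

Hence C_0 ≅ Z^7, C_1 ≅ Z^9, C_2 ≅ Z^1.

The boundary map ∂_1: C_1 → C_0 is given by ∂[p,q] = [q] − [p].
The 7×9 boundary matrix has rank 6 and Smith normal form diag(1,1,1,1,1,1).

The boundary map ∂_2: C_2 → C_1 sends each 2-simplex [p,q,r] to [q,r] − [p,r] + [p,q]. For instance
  ∂acg = cg − ag + ac.
The resulting 9×1 matrix has rank 1, and its Smith normal form has invariant factors (1).

Now H_k = ker ∂_k / im ∂_{k+1}, so:

  H_0: rank C_0 − rank ∂_1 = 7 − 6 = 1, and the invariant factors of ∂_1 are all 1, so H_0 = Z.
  H_1: rank ker ∂_1 − rank ∂_2 = (9 − 6) − 1 = 2, and the invariant factors of ∂_2 are all 1, so H_1 = Z^2.
  H_2: rank ker ∂_2 − rank ∂_3 = (1 − 1) − 0 = 0, and there is no ∂_3, so H_2 = 0.

H_0 ≅ Z,  H_1 ≅ Z^2,  H_2 = 0.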